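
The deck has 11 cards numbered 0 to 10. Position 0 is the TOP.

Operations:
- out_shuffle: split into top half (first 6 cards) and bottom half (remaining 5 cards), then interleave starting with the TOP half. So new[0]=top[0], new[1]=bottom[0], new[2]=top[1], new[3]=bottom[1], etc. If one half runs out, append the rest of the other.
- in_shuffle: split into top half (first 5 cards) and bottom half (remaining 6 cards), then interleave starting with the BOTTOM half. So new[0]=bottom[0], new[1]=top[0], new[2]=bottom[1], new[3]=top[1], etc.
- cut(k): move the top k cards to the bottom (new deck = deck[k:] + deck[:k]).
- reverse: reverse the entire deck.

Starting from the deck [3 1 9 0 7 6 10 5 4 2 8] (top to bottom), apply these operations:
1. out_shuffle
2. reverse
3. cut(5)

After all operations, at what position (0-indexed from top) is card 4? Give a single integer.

Answer: 0

Derivation:
After op 1 (out_shuffle): [3 10 1 5 9 4 0 2 7 8 6]
After op 2 (reverse): [6 8 7 2 0 4 9 5 1 10 3]
After op 3 (cut(5)): [4 9 5 1 10 3 6 8 7 2 0]
Card 4 is at position 0.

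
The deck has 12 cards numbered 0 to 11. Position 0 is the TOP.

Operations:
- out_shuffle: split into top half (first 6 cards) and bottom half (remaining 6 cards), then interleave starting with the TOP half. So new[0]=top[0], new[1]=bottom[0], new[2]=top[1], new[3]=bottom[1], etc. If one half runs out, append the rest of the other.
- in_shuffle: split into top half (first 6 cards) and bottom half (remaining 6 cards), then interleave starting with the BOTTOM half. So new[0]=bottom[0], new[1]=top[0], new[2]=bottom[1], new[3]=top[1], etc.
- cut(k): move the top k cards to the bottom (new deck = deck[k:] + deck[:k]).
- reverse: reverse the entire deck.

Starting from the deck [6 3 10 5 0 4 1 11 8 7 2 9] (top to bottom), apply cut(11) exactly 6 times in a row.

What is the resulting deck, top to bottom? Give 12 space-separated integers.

After op 1 (cut(11)): [9 6 3 10 5 0 4 1 11 8 7 2]
After op 2 (cut(11)): [2 9 6 3 10 5 0 4 1 11 8 7]
After op 3 (cut(11)): [7 2 9 6 3 10 5 0 4 1 11 8]
After op 4 (cut(11)): [8 7 2 9 6 3 10 5 0 4 1 11]
After op 5 (cut(11)): [11 8 7 2 9 6 3 10 5 0 4 1]
After op 6 (cut(11)): [1 11 8 7 2 9 6 3 10 5 0 4]

Answer: 1 11 8 7 2 9 6 3 10 5 0 4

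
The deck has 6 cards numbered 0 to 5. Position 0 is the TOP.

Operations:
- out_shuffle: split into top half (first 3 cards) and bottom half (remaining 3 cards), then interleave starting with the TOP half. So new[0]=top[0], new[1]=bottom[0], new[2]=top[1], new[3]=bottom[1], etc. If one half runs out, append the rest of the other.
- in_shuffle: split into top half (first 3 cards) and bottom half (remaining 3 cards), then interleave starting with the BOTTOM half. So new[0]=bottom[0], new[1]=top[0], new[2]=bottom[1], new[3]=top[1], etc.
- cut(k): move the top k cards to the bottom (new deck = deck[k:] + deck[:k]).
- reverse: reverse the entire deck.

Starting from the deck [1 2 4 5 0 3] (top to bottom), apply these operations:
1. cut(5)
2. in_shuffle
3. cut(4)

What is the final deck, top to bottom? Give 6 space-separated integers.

After op 1 (cut(5)): [3 1 2 4 5 0]
After op 2 (in_shuffle): [4 3 5 1 0 2]
After op 3 (cut(4)): [0 2 4 3 5 1]

Answer: 0 2 4 3 5 1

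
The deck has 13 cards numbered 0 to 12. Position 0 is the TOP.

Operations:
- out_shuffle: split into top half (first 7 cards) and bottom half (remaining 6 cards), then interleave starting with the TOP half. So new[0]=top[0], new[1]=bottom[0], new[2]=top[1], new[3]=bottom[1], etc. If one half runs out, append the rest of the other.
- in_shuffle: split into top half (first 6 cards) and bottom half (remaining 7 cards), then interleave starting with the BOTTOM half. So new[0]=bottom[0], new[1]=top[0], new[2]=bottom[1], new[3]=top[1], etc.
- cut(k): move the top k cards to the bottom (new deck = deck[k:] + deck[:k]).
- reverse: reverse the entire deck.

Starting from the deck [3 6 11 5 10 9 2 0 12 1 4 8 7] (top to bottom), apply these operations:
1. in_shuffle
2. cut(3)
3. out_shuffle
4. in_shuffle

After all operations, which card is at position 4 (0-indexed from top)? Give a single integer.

Answer: 5

Derivation:
After op 1 (in_shuffle): [2 3 0 6 12 11 1 5 4 10 8 9 7]
After op 2 (cut(3)): [6 12 11 1 5 4 10 8 9 7 2 3 0]
After op 3 (out_shuffle): [6 8 12 9 11 7 1 2 5 3 4 0 10]
After op 4 (in_shuffle): [1 6 2 8 5 12 3 9 4 11 0 7 10]
Position 4: card 5.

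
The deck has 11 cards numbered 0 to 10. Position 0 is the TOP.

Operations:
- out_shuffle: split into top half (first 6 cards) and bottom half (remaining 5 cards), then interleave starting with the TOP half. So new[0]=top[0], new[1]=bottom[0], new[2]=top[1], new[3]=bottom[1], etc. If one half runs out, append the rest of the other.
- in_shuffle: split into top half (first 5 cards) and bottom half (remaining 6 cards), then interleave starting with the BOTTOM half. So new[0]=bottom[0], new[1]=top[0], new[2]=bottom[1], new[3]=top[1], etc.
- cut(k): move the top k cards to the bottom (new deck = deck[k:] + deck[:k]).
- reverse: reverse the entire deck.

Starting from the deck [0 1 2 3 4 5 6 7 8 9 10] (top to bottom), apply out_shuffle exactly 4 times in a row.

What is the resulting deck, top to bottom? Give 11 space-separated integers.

Answer: 0 9 7 5 3 1 10 8 6 4 2

Derivation:
After op 1 (out_shuffle): [0 6 1 7 2 8 3 9 4 10 5]
After op 2 (out_shuffle): [0 3 6 9 1 4 7 10 2 5 8]
After op 3 (out_shuffle): [0 7 3 10 6 2 9 5 1 8 4]
After op 4 (out_shuffle): [0 9 7 5 3 1 10 8 6 4 2]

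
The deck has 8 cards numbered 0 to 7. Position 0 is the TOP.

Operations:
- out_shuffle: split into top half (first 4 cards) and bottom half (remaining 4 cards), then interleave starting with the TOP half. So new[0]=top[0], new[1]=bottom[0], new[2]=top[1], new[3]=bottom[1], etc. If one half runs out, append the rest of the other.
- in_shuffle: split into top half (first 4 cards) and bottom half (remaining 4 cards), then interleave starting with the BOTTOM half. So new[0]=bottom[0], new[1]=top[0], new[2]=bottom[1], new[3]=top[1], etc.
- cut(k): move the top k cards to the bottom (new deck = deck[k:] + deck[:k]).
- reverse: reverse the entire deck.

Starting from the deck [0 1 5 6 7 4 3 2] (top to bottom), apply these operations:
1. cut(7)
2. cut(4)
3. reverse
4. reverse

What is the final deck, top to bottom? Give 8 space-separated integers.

Answer: 6 7 4 3 2 0 1 5

Derivation:
After op 1 (cut(7)): [2 0 1 5 6 7 4 3]
After op 2 (cut(4)): [6 7 4 3 2 0 1 5]
After op 3 (reverse): [5 1 0 2 3 4 7 6]
After op 4 (reverse): [6 7 4 3 2 0 1 5]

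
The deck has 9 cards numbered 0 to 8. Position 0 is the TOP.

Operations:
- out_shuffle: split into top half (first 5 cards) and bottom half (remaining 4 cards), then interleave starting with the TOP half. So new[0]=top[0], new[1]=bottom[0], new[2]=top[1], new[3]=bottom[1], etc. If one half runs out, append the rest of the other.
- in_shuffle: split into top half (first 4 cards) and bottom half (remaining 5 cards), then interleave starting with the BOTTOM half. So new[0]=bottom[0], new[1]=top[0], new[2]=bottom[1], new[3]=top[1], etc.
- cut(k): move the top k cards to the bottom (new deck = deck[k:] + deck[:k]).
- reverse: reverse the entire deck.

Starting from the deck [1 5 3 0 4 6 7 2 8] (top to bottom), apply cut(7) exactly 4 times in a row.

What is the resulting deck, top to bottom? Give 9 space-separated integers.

Answer: 5 3 0 4 6 7 2 8 1

Derivation:
After op 1 (cut(7)): [2 8 1 5 3 0 4 6 7]
After op 2 (cut(7)): [6 7 2 8 1 5 3 0 4]
After op 3 (cut(7)): [0 4 6 7 2 8 1 5 3]
After op 4 (cut(7)): [5 3 0 4 6 7 2 8 1]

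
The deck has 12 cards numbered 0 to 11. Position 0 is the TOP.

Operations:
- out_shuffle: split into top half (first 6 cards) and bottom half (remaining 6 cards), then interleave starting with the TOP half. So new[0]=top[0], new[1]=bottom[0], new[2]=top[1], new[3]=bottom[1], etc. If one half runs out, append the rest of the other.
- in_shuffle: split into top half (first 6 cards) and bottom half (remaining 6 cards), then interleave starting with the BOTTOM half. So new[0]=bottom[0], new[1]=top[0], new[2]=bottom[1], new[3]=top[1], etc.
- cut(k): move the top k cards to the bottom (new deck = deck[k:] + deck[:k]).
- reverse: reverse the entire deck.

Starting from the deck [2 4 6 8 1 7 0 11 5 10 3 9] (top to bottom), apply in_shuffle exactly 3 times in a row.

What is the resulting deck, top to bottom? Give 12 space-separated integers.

After op 1 (in_shuffle): [0 2 11 4 5 6 10 8 3 1 9 7]
After op 2 (in_shuffle): [10 0 8 2 3 11 1 4 9 5 7 6]
After op 3 (in_shuffle): [1 10 4 0 9 8 5 2 7 3 6 11]

Answer: 1 10 4 0 9 8 5 2 7 3 6 11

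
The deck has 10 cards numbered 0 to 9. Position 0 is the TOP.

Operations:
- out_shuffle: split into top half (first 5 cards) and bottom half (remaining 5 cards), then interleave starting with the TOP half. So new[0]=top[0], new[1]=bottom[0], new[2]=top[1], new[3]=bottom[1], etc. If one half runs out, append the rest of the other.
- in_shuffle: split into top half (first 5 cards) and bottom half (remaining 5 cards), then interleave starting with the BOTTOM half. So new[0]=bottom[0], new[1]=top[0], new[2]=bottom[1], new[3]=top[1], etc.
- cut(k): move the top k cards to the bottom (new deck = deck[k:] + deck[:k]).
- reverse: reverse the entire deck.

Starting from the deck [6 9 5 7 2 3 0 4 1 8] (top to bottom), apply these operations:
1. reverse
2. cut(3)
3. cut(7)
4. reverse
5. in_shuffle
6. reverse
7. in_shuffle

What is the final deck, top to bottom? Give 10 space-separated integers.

Answer: 4 2 9 8 0 7 6 1 3 5

Derivation:
After op 1 (reverse): [8 1 4 0 3 2 7 5 9 6]
After op 2 (cut(3)): [0 3 2 7 5 9 6 8 1 4]
After op 3 (cut(7)): [8 1 4 0 3 2 7 5 9 6]
After op 4 (reverse): [6 9 5 7 2 3 0 4 1 8]
After op 5 (in_shuffle): [3 6 0 9 4 5 1 7 8 2]
After op 6 (reverse): [2 8 7 1 5 4 9 0 6 3]
After op 7 (in_shuffle): [4 2 9 8 0 7 6 1 3 5]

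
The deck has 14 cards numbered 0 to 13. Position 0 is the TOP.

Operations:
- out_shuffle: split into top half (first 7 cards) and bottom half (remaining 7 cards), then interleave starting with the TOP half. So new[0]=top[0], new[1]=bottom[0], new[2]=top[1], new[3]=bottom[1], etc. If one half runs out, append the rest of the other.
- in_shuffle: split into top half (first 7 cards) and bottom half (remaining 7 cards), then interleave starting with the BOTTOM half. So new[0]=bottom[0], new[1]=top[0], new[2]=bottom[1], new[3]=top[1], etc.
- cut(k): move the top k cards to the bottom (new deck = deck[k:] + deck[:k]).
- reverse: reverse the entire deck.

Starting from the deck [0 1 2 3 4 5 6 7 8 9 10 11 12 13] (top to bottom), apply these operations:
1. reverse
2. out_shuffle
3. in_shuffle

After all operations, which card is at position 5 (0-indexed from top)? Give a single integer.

After op 1 (reverse): [13 12 11 10 9 8 7 6 5 4 3 2 1 0]
After op 2 (out_shuffle): [13 6 12 5 11 4 10 3 9 2 8 1 7 0]
After op 3 (in_shuffle): [3 13 9 6 2 12 8 5 1 11 7 4 0 10]
Position 5: card 12.

Answer: 12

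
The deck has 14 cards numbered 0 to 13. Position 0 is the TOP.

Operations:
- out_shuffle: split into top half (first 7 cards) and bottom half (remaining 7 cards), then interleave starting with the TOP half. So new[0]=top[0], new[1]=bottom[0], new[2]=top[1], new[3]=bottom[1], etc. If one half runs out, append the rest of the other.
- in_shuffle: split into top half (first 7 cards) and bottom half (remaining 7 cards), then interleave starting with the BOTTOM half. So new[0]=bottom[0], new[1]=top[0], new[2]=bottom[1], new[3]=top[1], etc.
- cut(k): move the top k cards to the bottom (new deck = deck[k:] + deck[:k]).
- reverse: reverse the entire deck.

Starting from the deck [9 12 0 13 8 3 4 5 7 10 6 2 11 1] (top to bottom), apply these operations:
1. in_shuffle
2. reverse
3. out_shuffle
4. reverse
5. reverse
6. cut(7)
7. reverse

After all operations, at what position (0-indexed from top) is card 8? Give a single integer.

After op 1 (in_shuffle): [5 9 7 12 10 0 6 13 2 8 11 3 1 4]
After op 2 (reverse): [4 1 3 11 8 2 13 6 0 10 12 7 9 5]
After op 3 (out_shuffle): [4 6 1 0 3 10 11 12 8 7 2 9 13 5]
After op 4 (reverse): [5 13 9 2 7 8 12 11 10 3 0 1 6 4]
After op 5 (reverse): [4 6 1 0 3 10 11 12 8 7 2 9 13 5]
After op 6 (cut(7)): [12 8 7 2 9 13 5 4 6 1 0 3 10 11]
After op 7 (reverse): [11 10 3 0 1 6 4 5 13 9 2 7 8 12]
Card 8 is at position 12.

Answer: 12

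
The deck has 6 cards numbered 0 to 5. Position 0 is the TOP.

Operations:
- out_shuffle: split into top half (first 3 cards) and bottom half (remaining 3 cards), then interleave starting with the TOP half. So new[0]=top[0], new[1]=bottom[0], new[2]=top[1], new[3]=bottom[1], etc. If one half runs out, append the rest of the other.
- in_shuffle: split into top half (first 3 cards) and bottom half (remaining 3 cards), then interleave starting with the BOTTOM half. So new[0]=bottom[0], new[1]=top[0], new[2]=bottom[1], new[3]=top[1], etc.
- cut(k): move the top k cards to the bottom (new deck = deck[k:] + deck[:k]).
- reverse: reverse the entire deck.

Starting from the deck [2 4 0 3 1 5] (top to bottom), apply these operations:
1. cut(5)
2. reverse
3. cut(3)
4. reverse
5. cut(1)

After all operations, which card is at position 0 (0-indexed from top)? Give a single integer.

Answer: 3

Derivation:
After op 1 (cut(5)): [5 2 4 0 3 1]
After op 2 (reverse): [1 3 0 4 2 5]
After op 3 (cut(3)): [4 2 5 1 3 0]
After op 4 (reverse): [0 3 1 5 2 4]
After op 5 (cut(1)): [3 1 5 2 4 0]
Position 0: card 3.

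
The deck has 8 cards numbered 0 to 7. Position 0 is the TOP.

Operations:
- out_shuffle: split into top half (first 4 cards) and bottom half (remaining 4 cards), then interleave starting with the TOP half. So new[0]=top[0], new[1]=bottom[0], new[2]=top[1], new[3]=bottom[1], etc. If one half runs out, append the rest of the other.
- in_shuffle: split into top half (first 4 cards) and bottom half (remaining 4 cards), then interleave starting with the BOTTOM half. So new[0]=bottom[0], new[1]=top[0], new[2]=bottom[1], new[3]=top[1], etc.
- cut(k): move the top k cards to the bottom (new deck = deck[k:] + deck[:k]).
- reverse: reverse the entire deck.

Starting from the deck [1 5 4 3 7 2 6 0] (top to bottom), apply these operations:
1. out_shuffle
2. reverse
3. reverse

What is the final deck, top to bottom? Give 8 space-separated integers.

Answer: 1 7 5 2 4 6 3 0

Derivation:
After op 1 (out_shuffle): [1 7 5 2 4 6 3 0]
After op 2 (reverse): [0 3 6 4 2 5 7 1]
After op 3 (reverse): [1 7 5 2 4 6 3 0]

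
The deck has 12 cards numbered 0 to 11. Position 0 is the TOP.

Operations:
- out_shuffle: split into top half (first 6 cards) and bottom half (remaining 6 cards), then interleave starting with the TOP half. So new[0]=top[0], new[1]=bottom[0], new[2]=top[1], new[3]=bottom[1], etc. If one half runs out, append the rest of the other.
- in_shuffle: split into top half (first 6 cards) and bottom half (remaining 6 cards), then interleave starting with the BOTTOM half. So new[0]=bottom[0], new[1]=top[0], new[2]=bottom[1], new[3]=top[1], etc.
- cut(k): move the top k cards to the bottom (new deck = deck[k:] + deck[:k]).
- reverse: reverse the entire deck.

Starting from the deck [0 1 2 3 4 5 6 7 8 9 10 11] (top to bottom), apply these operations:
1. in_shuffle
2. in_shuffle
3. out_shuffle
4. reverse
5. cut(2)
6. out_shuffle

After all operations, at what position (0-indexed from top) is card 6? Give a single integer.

Answer: 3

Derivation:
After op 1 (in_shuffle): [6 0 7 1 8 2 9 3 10 4 11 5]
After op 2 (in_shuffle): [9 6 3 0 10 7 4 1 11 8 5 2]
After op 3 (out_shuffle): [9 4 6 1 3 11 0 8 10 5 7 2]
After op 4 (reverse): [2 7 5 10 8 0 11 3 1 6 4 9]
After op 5 (cut(2)): [5 10 8 0 11 3 1 6 4 9 2 7]
After op 6 (out_shuffle): [5 1 10 6 8 4 0 9 11 2 3 7]
Card 6 is at position 3.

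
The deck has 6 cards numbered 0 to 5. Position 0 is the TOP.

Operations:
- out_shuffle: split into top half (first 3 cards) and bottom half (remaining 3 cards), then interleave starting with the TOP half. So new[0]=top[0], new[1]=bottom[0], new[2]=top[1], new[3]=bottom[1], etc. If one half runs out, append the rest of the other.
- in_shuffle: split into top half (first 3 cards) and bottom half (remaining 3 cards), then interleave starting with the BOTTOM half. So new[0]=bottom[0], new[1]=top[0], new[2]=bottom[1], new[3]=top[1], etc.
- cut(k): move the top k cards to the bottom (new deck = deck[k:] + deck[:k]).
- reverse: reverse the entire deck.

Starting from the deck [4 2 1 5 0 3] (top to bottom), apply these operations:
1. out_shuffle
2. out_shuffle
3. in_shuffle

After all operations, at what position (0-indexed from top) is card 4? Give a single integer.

After op 1 (out_shuffle): [4 5 2 0 1 3]
After op 2 (out_shuffle): [4 0 5 1 2 3]
After op 3 (in_shuffle): [1 4 2 0 3 5]
Card 4 is at position 1.

Answer: 1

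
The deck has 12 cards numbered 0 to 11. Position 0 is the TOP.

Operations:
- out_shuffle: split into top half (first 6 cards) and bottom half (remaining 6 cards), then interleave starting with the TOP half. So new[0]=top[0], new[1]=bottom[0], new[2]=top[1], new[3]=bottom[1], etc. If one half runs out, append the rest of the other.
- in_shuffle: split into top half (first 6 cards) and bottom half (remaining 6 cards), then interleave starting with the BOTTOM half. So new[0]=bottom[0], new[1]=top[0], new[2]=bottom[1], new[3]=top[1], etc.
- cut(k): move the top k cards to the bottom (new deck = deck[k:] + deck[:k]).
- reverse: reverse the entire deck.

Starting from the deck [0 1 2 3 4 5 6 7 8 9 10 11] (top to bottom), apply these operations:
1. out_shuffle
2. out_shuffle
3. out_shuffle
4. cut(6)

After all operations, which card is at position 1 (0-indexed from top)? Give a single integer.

Answer: 5

Derivation:
After op 1 (out_shuffle): [0 6 1 7 2 8 3 9 4 10 5 11]
After op 2 (out_shuffle): [0 3 6 9 1 4 7 10 2 5 8 11]
After op 3 (out_shuffle): [0 7 3 10 6 2 9 5 1 8 4 11]
After op 4 (cut(6)): [9 5 1 8 4 11 0 7 3 10 6 2]
Position 1: card 5.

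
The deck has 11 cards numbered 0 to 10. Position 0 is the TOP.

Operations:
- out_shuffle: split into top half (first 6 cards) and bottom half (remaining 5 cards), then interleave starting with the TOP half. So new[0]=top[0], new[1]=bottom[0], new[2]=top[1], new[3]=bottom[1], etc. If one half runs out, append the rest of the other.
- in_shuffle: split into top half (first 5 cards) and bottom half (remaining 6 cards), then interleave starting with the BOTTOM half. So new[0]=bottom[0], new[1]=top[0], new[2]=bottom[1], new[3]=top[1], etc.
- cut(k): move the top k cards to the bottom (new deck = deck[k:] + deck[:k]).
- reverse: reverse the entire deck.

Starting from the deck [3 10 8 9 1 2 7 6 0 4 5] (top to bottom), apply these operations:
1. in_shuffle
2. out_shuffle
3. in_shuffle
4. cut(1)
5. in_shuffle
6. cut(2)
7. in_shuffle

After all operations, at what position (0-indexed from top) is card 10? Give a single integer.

Answer: 3

Derivation:
After op 1 (in_shuffle): [2 3 7 10 6 8 0 9 4 1 5]
After op 2 (out_shuffle): [2 0 3 9 7 4 10 1 6 5 8]
After op 3 (in_shuffle): [4 2 10 0 1 3 6 9 5 7 8]
After op 4 (cut(1)): [2 10 0 1 3 6 9 5 7 8 4]
After op 5 (in_shuffle): [6 2 9 10 5 0 7 1 8 3 4]
After op 6 (cut(2)): [9 10 5 0 7 1 8 3 4 6 2]
After op 7 (in_shuffle): [1 9 8 10 3 5 4 0 6 7 2]
Card 10 is at position 3.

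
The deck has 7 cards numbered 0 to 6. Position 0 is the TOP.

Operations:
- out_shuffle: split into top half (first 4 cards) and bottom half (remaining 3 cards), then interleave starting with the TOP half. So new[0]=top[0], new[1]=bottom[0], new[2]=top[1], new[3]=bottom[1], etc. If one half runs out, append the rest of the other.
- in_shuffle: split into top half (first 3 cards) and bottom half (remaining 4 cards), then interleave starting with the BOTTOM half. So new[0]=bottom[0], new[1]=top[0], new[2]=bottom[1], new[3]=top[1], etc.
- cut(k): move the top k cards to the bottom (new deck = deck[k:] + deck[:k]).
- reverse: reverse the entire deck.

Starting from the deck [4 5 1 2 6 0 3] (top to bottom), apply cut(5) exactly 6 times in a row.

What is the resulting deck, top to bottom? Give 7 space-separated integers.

After op 1 (cut(5)): [0 3 4 5 1 2 6]
After op 2 (cut(5)): [2 6 0 3 4 5 1]
After op 3 (cut(5)): [5 1 2 6 0 3 4]
After op 4 (cut(5)): [3 4 5 1 2 6 0]
After op 5 (cut(5)): [6 0 3 4 5 1 2]
After op 6 (cut(5)): [1 2 6 0 3 4 5]

Answer: 1 2 6 0 3 4 5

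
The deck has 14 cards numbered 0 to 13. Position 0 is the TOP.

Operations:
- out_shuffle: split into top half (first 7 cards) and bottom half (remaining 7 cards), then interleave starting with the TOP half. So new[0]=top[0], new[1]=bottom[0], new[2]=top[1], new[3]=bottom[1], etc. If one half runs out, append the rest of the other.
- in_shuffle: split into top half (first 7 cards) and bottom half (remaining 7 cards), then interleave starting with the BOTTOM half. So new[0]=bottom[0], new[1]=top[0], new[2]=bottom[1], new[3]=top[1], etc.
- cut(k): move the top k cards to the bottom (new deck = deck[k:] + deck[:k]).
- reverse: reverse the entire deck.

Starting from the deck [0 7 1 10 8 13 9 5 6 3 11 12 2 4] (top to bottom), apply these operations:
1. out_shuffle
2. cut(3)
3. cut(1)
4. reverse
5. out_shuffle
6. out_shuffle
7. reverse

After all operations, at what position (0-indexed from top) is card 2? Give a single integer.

After op 1 (out_shuffle): [0 5 7 6 1 3 10 11 8 12 13 2 9 4]
After op 2 (cut(3)): [6 1 3 10 11 8 12 13 2 9 4 0 5 7]
After op 3 (cut(1)): [1 3 10 11 8 12 13 2 9 4 0 5 7 6]
After op 4 (reverse): [6 7 5 0 4 9 2 13 12 8 11 10 3 1]
After op 5 (out_shuffle): [6 13 7 12 5 8 0 11 4 10 9 3 2 1]
After op 6 (out_shuffle): [6 11 13 4 7 10 12 9 5 3 8 2 0 1]
After op 7 (reverse): [1 0 2 8 3 5 9 12 10 7 4 13 11 6]
Card 2 is at position 2.

Answer: 2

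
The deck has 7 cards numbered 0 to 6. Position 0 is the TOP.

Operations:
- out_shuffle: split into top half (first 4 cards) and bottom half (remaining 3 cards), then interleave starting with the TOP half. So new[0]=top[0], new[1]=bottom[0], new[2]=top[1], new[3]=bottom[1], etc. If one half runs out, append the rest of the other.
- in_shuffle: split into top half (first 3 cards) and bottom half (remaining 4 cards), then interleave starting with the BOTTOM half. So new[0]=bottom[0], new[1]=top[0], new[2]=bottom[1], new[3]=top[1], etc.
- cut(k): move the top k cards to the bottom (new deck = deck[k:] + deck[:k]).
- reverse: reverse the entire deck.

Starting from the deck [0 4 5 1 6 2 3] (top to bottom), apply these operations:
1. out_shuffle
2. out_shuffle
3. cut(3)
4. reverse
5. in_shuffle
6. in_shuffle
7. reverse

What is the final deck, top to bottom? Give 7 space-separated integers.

Answer: 3 1 0 6 4 2 5

Derivation:
After op 1 (out_shuffle): [0 6 4 2 5 3 1]
After op 2 (out_shuffle): [0 5 6 3 4 1 2]
After op 3 (cut(3)): [3 4 1 2 0 5 6]
After op 4 (reverse): [6 5 0 2 1 4 3]
After op 5 (in_shuffle): [2 6 1 5 4 0 3]
After op 6 (in_shuffle): [5 2 4 6 0 1 3]
After op 7 (reverse): [3 1 0 6 4 2 5]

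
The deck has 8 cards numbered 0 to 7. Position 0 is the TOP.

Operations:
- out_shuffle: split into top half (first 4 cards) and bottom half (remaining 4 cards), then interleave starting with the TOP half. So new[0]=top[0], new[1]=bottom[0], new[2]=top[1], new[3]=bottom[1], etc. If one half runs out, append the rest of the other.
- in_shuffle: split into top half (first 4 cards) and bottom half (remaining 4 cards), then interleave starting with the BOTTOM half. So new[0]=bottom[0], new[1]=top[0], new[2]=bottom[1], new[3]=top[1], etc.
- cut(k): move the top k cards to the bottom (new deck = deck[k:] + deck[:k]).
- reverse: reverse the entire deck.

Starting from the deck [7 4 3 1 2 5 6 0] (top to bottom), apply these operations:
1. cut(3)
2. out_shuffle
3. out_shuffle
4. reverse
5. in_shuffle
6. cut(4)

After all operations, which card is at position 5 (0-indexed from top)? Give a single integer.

After op 1 (cut(3)): [1 2 5 6 0 7 4 3]
After op 2 (out_shuffle): [1 0 2 7 5 4 6 3]
After op 3 (out_shuffle): [1 5 0 4 2 6 7 3]
After op 4 (reverse): [3 7 6 2 4 0 5 1]
After op 5 (in_shuffle): [4 3 0 7 5 6 1 2]
After op 6 (cut(4)): [5 6 1 2 4 3 0 7]
Position 5: card 3.

Answer: 3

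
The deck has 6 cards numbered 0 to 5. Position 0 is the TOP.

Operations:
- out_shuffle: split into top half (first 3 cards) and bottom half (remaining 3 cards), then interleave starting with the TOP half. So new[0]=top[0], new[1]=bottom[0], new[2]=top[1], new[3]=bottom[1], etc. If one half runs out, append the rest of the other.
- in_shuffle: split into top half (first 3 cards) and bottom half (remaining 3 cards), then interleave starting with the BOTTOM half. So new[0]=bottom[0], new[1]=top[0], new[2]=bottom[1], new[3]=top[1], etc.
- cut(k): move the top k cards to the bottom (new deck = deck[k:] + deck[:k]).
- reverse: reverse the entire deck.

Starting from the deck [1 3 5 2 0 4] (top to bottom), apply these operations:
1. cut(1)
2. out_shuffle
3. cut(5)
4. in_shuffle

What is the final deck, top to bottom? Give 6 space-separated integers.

After op 1 (cut(1)): [3 5 2 0 4 1]
After op 2 (out_shuffle): [3 0 5 4 2 1]
After op 3 (cut(5)): [1 3 0 5 4 2]
After op 4 (in_shuffle): [5 1 4 3 2 0]

Answer: 5 1 4 3 2 0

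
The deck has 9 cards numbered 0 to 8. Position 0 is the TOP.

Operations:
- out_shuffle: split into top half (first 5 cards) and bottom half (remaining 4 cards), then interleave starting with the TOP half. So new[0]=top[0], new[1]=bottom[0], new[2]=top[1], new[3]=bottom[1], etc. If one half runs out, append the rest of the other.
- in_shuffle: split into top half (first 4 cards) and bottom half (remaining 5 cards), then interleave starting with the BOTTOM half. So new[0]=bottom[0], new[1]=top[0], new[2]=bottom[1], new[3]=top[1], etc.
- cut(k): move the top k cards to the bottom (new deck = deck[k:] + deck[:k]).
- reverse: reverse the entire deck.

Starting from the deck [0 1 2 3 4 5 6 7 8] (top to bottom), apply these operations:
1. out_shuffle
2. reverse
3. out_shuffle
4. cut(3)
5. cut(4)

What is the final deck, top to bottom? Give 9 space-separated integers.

Answer: 0 2 4 6 8 1 3 5 7

Derivation:
After op 1 (out_shuffle): [0 5 1 6 2 7 3 8 4]
After op 2 (reverse): [4 8 3 7 2 6 1 5 0]
After op 3 (out_shuffle): [4 6 8 1 3 5 7 0 2]
After op 4 (cut(3)): [1 3 5 7 0 2 4 6 8]
After op 5 (cut(4)): [0 2 4 6 8 1 3 5 7]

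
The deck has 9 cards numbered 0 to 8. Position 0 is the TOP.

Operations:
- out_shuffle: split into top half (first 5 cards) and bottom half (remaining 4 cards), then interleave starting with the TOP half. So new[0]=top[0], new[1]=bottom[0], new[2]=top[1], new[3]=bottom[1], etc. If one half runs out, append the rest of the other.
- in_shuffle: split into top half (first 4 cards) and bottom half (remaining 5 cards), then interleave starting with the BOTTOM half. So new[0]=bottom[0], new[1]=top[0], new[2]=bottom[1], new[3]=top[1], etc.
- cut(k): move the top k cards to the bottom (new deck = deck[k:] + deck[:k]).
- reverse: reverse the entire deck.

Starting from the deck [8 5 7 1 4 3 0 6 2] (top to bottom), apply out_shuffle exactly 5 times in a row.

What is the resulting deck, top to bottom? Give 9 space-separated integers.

Answer: 8 7 4 0 2 5 1 3 6

Derivation:
After op 1 (out_shuffle): [8 3 5 0 7 6 1 2 4]
After op 2 (out_shuffle): [8 6 3 1 5 2 0 4 7]
After op 3 (out_shuffle): [8 2 6 0 3 4 1 7 5]
After op 4 (out_shuffle): [8 4 2 1 6 7 0 5 3]
After op 5 (out_shuffle): [8 7 4 0 2 5 1 3 6]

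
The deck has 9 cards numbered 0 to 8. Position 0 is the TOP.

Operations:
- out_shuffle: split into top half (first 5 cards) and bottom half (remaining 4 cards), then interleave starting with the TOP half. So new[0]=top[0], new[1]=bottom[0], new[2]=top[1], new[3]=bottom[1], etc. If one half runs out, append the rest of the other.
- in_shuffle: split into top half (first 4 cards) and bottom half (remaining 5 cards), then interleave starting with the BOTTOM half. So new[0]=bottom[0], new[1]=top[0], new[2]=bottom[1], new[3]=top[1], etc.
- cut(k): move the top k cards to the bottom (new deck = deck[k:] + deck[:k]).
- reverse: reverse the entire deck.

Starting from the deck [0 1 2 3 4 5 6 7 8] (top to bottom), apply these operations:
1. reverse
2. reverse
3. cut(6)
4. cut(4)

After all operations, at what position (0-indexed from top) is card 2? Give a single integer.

Answer: 1

Derivation:
After op 1 (reverse): [8 7 6 5 4 3 2 1 0]
After op 2 (reverse): [0 1 2 3 4 5 6 7 8]
After op 3 (cut(6)): [6 7 8 0 1 2 3 4 5]
After op 4 (cut(4)): [1 2 3 4 5 6 7 8 0]
Card 2 is at position 1.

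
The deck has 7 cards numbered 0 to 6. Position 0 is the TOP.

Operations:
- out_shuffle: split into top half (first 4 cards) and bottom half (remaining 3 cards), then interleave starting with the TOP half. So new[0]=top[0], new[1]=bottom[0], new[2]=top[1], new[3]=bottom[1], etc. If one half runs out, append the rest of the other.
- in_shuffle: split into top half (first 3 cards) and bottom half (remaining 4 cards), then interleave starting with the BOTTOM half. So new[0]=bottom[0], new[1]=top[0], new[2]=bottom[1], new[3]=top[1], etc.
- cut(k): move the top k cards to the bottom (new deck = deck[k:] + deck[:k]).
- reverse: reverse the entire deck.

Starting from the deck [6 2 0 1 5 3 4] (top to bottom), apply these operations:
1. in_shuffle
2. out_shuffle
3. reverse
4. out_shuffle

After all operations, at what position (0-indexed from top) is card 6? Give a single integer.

Answer: 1

Derivation:
After op 1 (in_shuffle): [1 6 5 2 3 0 4]
After op 2 (out_shuffle): [1 3 6 0 5 4 2]
After op 3 (reverse): [2 4 5 0 6 3 1]
After op 4 (out_shuffle): [2 6 4 3 5 1 0]
Card 6 is at position 1.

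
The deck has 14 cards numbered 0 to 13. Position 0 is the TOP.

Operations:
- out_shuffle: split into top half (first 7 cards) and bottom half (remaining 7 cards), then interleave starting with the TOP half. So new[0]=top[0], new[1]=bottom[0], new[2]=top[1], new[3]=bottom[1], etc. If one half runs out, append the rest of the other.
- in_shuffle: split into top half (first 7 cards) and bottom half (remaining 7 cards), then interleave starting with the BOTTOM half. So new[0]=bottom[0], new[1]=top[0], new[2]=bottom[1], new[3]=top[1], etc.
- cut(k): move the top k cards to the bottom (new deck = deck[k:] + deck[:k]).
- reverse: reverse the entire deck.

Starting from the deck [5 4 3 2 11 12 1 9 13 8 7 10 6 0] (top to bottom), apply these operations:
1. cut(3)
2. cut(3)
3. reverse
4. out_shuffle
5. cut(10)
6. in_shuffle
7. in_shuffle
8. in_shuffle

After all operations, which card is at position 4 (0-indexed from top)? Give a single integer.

After op 1 (cut(3)): [2 11 12 1 9 13 8 7 10 6 0 5 4 3]
After op 2 (cut(3)): [1 9 13 8 7 10 6 0 5 4 3 2 11 12]
After op 3 (reverse): [12 11 2 3 4 5 0 6 10 7 8 13 9 1]
After op 4 (out_shuffle): [12 6 11 10 2 7 3 8 4 13 5 9 0 1]
After op 5 (cut(10)): [5 9 0 1 12 6 11 10 2 7 3 8 4 13]
After op 6 (in_shuffle): [10 5 2 9 7 0 3 1 8 12 4 6 13 11]
After op 7 (in_shuffle): [1 10 8 5 12 2 4 9 6 7 13 0 11 3]
After op 8 (in_shuffle): [9 1 6 10 7 8 13 5 0 12 11 2 3 4]
Position 4: card 7.

Answer: 7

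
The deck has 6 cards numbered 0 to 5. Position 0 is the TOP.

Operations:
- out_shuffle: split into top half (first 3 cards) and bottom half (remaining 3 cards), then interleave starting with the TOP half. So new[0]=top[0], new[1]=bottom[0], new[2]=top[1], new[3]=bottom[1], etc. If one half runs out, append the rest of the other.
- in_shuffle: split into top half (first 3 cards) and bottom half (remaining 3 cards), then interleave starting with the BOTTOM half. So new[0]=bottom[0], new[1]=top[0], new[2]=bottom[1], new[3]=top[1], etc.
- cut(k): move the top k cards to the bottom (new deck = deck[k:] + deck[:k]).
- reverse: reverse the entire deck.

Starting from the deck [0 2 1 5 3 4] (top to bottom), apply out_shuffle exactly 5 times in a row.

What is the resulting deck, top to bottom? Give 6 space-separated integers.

Answer: 0 5 2 3 1 4

Derivation:
After op 1 (out_shuffle): [0 5 2 3 1 4]
After op 2 (out_shuffle): [0 3 5 1 2 4]
After op 3 (out_shuffle): [0 1 3 2 5 4]
After op 4 (out_shuffle): [0 2 1 5 3 4]
After op 5 (out_shuffle): [0 5 2 3 1 4]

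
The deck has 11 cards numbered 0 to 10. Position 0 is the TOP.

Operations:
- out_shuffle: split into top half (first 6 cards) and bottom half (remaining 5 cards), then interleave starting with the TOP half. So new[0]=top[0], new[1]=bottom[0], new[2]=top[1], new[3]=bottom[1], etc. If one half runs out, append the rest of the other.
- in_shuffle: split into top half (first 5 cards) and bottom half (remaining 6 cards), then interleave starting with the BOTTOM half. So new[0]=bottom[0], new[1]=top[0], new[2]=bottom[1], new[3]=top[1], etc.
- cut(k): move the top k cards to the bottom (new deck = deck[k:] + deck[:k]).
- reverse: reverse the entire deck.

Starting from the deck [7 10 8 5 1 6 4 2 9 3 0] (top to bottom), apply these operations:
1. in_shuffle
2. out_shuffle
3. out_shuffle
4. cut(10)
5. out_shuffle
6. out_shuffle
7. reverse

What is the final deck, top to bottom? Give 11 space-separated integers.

Answer: 0 7 10 8 5 1 6 4 2 9 3

Derivation:
After op 1 (in_shuffle): [6 7 4 10 2 8 9 5 3 1 0]
After op 2 (out_shuffle): [6 9 7 5 4 3 10 1 2 0 8]
After op 3 (out_shuffle): [6 10 9 1 7 2 5 0 4 8 3]
After op 4 (cut(10)): [3 6 10 9 1 7 2 5 0 4 8]
After op 5 (out_shuffle): [3 2 6 5 10 0 9 4 1 8 7]
After op 6 (out_shuffle): [3 9 2 4 6 1 5 8 10 7 0]
After op 7 (reverse): [0 7 10 8 5 1 6 4 2 9 3]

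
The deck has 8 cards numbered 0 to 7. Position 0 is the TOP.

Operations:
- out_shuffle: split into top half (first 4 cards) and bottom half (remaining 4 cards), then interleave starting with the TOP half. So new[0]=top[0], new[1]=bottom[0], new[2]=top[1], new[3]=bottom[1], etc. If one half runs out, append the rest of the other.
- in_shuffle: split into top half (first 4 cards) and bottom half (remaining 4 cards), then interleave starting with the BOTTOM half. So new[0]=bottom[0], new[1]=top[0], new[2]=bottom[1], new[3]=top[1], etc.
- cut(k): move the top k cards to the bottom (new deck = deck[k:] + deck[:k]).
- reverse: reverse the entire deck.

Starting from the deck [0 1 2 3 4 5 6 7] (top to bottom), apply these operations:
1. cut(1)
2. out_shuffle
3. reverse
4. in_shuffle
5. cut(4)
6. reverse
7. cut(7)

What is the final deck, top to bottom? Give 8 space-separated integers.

Answer: 5 4 2 0 6 3 1 7

Derivation:
After op 1 (cut(1)): [1 2 3 4 5 6 7 0]
After op 2 (out_shuffle): [1 5 2 6 3 7 4 0]
After op 3 (reverse): [0 4 7 3 6 2 5 1]
After op 4 (in_shuffle): [6 0 2 4 5 7 1 3]
After op 5 (cut(4)): [5 7 1 3 6 0 2 4]
After op 6 (reverse): [4 2 0 6 3 1 7 5]
After op 7 (cut(7)): [5 4 2 0 6 3 1 7]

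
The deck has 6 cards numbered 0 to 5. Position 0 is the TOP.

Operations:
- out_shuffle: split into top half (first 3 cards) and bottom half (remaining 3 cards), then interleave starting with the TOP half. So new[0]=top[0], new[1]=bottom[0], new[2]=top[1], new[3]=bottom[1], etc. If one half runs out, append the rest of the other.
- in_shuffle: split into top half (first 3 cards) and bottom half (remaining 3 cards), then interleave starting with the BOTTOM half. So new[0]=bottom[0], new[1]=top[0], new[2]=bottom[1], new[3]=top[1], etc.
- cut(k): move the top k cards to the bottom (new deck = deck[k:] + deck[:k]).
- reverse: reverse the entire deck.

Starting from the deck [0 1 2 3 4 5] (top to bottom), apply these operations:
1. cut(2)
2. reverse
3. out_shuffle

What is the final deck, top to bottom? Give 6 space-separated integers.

Answer: 1 4 0 3 5 2

Derivation:
After op 1 (cut(2)): [2 3 4 5 0 1]
After op 2 (reverse): [1 0 5 4 3 2]
After op 3 (out_shuffle): [1 4 0 3 5 2]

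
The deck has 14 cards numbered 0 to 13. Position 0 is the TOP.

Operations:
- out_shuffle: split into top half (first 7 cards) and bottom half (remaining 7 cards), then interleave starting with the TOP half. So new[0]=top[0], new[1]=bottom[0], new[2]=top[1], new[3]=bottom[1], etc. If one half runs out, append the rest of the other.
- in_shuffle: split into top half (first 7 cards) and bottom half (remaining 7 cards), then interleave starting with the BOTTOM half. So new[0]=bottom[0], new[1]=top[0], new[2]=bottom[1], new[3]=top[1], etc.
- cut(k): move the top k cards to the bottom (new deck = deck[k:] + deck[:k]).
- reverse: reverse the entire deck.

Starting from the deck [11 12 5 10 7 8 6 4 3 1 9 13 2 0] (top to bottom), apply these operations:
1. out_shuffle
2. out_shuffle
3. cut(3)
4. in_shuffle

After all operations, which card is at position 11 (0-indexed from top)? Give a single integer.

Answer: 5

Derivation:
After op 1 (out_shuffle): [11 4 12 3 5 1 10 9 7 13 8 2 6 0]
After op 2 (out_shuffle): [11 9 4 7 12 13 3 8 5 2 1 6 10 0]
After op 3 (cut(3)): [7 12 13 3 8 5 2 1 6 10 0 11 9 4]
After op 4 (in_shuffle): [1 7 6 12 10 13 0 3 11 8 9 5 4 2]
Position 11: card 5.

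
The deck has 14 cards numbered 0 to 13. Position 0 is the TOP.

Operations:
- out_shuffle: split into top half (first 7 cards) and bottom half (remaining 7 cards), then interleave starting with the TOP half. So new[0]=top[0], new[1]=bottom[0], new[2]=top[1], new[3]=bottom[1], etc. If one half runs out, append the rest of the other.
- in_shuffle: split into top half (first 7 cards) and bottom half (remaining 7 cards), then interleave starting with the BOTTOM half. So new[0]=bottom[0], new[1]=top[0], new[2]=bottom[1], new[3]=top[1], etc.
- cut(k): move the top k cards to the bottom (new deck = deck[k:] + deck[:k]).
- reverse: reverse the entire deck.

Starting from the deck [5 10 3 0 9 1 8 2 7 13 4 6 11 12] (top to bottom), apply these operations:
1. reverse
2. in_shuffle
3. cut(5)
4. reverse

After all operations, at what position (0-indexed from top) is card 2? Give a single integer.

After op 1 (reverse): [12 11 6 4 13 7 2 8 1 9 0 3 10 5]
After op 2 (in_shuffle): [8 12 1 11 9 6 0 4 3 13 10 7 5 2]
After op 3 (cut(5)): [6 0 4 3 13 10 7 5 2 8 12 1 11 9]
After op 4 (reverse): [9 11 1 12 8 2 5 7 10 13 3 4 0 6]
Card 2 is at position 5.

Answer: 5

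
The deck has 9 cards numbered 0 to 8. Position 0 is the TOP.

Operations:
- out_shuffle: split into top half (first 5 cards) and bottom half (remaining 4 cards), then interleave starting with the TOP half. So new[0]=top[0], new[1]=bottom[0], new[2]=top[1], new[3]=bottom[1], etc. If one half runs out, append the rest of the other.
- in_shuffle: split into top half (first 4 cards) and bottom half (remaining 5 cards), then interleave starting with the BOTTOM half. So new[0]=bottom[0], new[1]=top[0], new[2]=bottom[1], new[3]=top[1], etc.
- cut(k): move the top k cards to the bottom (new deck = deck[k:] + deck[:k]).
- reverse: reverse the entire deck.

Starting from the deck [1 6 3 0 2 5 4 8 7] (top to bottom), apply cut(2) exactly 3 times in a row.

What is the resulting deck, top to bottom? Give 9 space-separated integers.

Answer: 4 8 7 1 6 3 0 2 5

Derivation:
After op 1 (cut(2)): [3 0 2 5 4 8 7 1 6]
After op 2 (cut(2)): [2 5 4 8 7 1 6 3 0]
After op 3 (cut(2)): [4 8 7 1 6 3 0 2 5]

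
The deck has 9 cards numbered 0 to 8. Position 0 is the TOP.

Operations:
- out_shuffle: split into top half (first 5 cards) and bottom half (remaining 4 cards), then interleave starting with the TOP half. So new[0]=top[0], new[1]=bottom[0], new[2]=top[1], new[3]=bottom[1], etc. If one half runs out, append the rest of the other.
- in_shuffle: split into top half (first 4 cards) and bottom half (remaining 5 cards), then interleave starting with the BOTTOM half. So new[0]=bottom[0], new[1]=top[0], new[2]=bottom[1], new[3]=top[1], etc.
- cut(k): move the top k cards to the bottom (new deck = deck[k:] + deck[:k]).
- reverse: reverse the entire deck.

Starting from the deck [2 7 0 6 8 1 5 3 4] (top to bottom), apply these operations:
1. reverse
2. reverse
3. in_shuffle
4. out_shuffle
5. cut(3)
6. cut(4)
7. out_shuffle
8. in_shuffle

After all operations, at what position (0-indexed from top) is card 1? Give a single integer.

Answer: 7

Derivation:
After op 1 (reverse): [4 3 5 1 8 6 0 7 2]
After op 2 (reverse): [2 7 0 6 8 1 5 3 4]
After op 3 (in_shuffle): [8 2 1 7 5 0 3 6 4]
After op 4 (out_shuffle): [8 0 2 3 1 6 7 4 5]
After op 5 (cut(3)): [3 1 6 7 4 5 8 0 2]
After op 6 (cut(4)): [4 5 8 0 2 3 1 6 7]
After op 7 (out_shuffle): [4 3 5 1 8 6 0 7 2]
After op 8 (in_shuffle): [8 4 6 3 0 5 7 1 2]
Card 1 is at position 7.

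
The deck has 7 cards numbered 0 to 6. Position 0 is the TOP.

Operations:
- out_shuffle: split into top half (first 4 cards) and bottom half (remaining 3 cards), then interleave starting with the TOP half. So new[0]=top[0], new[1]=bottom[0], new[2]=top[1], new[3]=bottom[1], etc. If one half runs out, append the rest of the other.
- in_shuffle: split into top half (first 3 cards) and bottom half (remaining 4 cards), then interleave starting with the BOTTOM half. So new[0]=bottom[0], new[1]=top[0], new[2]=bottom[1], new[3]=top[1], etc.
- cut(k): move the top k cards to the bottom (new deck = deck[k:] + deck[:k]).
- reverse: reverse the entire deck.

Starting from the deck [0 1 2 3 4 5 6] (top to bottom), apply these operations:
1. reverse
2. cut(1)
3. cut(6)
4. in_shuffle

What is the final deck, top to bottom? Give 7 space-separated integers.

After op 1 (reverse): [6 5 4 3 2 1 0]
After op 2 (cut(1)): [5 4 3 2 1 0 6]
After op 3 (cut(6)): [6 5 4 3 2 1 0]
After op 4 (in_shuffle): [3 6 2 5 1 4 0]

Answer: 3 6 2 5 1 4 0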